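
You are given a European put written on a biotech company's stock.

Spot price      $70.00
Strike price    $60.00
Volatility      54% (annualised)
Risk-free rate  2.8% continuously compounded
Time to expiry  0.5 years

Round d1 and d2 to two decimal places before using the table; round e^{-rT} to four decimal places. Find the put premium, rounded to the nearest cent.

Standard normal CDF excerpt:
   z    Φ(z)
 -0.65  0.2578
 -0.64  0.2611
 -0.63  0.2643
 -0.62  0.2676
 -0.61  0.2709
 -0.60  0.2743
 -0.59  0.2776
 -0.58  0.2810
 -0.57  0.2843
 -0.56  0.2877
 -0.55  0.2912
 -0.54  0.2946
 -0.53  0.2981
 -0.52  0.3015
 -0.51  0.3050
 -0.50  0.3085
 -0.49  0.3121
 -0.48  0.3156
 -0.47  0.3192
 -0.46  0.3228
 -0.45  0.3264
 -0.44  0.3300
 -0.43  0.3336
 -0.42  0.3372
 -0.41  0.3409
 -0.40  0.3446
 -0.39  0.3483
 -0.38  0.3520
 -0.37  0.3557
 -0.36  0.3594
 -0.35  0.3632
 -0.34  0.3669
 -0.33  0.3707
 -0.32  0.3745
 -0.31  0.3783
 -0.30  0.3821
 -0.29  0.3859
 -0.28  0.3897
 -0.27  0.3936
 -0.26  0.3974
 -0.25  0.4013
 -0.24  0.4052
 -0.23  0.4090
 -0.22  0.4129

$5.24

T = 0.5;  σ√T = 0.3818
d₁ = [ln(70/60) + (0.028 + 0.54²/2)·0.5] / 0.3818 = [0.1542 + 0.0869] / 0.3818 = 0.6313 which rounds to 0.63
d₂ = d₁ − σ√T = 0.6313 − 0.3818 = 0.2495 which rounds to 0.25
e^(−rT) = e^(−0.028·0.5) = 0.9861
N(−d₂) = N(-0.25) = 0.4013;  N(−d₁) = N(-0.63) = 0.2643
P = 60·0.9861·0.4013 − 70·0.2643 = 23.7433 − 18.5010 = 5.2423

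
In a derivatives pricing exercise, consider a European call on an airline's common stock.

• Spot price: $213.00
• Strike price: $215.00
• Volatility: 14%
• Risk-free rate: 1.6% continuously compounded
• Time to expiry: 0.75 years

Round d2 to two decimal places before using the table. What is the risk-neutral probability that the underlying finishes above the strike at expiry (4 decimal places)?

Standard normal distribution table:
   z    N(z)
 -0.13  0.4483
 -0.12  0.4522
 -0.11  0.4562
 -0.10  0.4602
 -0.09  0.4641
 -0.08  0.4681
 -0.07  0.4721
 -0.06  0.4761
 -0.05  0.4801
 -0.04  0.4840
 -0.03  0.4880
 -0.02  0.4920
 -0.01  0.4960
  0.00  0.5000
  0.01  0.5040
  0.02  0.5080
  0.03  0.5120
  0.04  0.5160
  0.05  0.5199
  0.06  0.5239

0.4840

σ√T = 0.14·√0.75 = 0.1212
d₁ = [ln(213/215) + (0.016 + 0.14²/2)·0.75] / 0.1212 = [-0.0093 + 0.0194] / 0.1212 = 0.0825 which rounds to 0.08
d₂ = d₁ − σ√T = 0.0825 − 0.1212 = -0.0387 which rounds to -0.04
Pr(exercise) under Q = N(d₂) = 0.4840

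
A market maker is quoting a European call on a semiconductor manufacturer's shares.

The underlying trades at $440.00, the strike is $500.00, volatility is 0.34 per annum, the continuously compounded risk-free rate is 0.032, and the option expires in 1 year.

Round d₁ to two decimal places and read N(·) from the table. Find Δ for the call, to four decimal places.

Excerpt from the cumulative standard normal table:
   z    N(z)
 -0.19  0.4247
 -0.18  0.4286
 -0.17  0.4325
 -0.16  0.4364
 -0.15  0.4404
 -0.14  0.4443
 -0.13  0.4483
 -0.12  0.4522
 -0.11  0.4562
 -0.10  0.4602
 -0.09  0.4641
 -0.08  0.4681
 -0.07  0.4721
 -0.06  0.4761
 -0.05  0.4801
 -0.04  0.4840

0.4562

σ√T = 0.34·√1 = 0.3400
ln(S/K) + (r + σ²/2)T = ln(440/500) + (0.032 + 0.34²/2)·1 = -0.1278 + 0.0898 = -0.0380
d₁ = -0.0380 / 0.3400 = -0.1119 ⇒ -0.11
N(d₁) = N(-0.11) = 0.4562
Δ_call = N(d₁) = 0.4562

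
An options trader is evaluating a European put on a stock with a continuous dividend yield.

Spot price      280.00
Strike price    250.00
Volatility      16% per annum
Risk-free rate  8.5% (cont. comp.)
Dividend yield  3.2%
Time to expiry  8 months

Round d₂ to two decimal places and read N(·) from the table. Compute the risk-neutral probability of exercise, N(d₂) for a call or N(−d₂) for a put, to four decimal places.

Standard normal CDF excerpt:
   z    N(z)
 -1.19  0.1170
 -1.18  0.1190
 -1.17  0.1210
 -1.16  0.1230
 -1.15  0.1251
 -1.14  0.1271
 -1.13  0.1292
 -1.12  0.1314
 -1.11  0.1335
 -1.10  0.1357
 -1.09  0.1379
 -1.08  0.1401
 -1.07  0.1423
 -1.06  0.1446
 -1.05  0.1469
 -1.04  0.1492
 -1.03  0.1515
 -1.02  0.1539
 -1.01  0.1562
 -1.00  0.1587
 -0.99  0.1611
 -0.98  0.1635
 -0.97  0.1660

0.1423

T = 0.6667;  σ√T = 0.1306
d₁ = [ln(280/250) + (0.085 − 0.032 + 0.16²/2)·0.6667] / 0.1306 = [0.1133 + 0.0439] / 0.1306 = 1.2033 → 1.20
d₂ = d₁ − σ√T = 1.2033 − 0.1306 = 1.0726 → 1.07
Risk-neutral Pr[S_T < K] = N(−d₂) = N(-1.07) = 0.1423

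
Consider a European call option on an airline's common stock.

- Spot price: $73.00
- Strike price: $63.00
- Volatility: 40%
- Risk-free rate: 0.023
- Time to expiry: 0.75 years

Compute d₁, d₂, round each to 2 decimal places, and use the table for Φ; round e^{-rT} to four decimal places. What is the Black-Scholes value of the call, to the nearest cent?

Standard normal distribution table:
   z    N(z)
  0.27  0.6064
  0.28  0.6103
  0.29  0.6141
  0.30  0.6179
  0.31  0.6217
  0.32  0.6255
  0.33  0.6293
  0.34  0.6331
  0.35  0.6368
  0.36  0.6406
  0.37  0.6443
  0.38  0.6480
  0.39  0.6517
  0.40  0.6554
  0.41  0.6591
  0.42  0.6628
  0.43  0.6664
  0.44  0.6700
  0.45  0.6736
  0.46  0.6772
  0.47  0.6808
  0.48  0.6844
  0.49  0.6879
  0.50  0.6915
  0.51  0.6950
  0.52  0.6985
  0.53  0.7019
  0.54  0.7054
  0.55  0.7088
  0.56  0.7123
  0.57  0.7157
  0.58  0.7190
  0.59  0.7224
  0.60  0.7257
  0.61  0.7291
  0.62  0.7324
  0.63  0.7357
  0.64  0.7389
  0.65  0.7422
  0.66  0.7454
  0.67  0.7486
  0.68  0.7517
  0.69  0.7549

σ√T = 0.4·√0.75 = 0.3464
d₁ = [ln(73/63) + (0.023 + 0.4²/2)·0.75] / 0.3464 = [0.1473 + 0.0773] / 0.3464 = 0.6483 → 0.65
d₂ = d₁ − σ√T = 0.6483 − 0.3464 = 0.3019 → 0.30
e^(−rT) = e^(−0.023·0.75) = 0.9829
N(d₁) = N(0.65) = 0.7422;  N(d₂) = N(0.30) = 0.6179
C = 73·0.7422 − 63·0.9829·0.6179 = 54.1806 − 38.2620 = 15.9186

$15.92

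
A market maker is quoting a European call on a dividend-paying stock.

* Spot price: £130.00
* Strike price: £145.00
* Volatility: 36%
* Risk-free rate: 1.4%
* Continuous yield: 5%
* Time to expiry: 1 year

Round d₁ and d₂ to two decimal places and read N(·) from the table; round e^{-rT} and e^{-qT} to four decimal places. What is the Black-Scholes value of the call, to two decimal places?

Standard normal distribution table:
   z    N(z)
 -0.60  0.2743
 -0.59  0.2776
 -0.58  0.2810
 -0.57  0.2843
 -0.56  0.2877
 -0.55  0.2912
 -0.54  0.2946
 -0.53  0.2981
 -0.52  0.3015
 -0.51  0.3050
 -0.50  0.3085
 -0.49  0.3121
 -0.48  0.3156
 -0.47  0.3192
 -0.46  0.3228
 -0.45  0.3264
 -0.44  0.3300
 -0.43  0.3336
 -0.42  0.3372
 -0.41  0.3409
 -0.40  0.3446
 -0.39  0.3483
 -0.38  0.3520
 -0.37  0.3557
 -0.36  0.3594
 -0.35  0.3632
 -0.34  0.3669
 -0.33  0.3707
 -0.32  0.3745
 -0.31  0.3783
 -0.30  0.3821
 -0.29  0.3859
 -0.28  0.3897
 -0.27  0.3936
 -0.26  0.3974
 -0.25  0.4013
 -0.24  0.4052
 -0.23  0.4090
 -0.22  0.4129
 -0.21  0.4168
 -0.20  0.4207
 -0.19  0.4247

σ√T = 0.36·√1 = 0.3600
d₁ = [ln(130/145) + (0.014 − 0.05 + ½·0.36²)·1] / (σ√T) = (-0.1092 + 0.0288) / 0.3600 = -0.2233 which rounds to -0.22
d₂ = -0.2233 − 0.3600 = -0.5833 which rounds to -0.58
e^(−qT) = e^(−0.05·1) = 0.9512;  e^(−rT) = e^(−0.014·1) = 0.9861
N(d₁) = N(-0.22) = 0.4129;  N(d₂) = N(-0.58) = 0.2810
C = 130·0.9512·0.4129 − 145·0.9861·0.2810 = 51.0576 − 40.1786 = 10.8789

£10.88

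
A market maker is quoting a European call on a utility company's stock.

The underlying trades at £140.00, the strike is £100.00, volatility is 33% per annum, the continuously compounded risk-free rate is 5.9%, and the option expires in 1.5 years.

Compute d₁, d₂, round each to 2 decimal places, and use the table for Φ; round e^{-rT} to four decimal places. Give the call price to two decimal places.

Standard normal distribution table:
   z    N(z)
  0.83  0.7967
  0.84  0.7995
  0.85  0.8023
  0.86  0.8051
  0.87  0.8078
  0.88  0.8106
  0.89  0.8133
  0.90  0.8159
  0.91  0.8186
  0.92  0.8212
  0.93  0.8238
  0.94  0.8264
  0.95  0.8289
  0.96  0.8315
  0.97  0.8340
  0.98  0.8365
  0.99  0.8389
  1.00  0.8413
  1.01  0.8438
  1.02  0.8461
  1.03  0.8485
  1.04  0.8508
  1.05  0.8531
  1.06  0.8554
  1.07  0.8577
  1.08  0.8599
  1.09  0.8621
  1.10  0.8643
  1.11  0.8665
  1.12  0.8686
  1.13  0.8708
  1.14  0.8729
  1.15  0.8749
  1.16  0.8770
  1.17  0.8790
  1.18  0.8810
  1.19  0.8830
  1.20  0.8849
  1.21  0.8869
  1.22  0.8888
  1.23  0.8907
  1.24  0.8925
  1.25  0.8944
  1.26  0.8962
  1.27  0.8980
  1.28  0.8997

σ√T = 0.33 × 1.2247 = 0.4042
d₁ = [ln(140/100) + (0.059 + ½·0.33²)·1.5] / (σ√T) = (0.3365 + 0.1702) / 0.4042 = 1.2536 which rounds to 1.25
d₂ = 1.2536 − 0.4042 = 0.8494 which rounds to 0.85
e^(−rT) = e^(−0.059·1.5) = 0.9153
C = 140·N(1.25) − 100·0.9153·N(0.85) = 140·0.8944 − 100·0.9153·0.8023 = 125.2160 − 73.4345 = 51.7815

£51.78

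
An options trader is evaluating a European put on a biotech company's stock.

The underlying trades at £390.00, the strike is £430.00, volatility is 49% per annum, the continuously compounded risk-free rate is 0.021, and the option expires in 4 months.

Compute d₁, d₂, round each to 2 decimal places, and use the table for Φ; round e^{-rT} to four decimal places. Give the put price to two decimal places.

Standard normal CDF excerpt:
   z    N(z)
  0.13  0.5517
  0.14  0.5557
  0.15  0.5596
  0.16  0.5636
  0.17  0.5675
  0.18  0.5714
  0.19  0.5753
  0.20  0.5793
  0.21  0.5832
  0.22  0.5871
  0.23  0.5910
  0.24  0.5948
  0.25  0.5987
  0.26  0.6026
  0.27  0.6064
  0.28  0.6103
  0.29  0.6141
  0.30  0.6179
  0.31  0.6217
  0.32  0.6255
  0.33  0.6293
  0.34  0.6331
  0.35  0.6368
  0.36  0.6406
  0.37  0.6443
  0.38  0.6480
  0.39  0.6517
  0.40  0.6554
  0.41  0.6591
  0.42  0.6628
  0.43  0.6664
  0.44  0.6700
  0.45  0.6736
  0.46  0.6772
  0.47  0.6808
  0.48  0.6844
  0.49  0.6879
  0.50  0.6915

£66.31

σ√T = 0.49 × 0.5774 = 0.2829
d₁ = [ln(390/430) + (0.021 + ½·0.49²)·0.3333] / (σ√T) = (-0.0976 + 0.0470) / 0.2829 = -0.1789 ≈ -0.18
d₂ = -0.1789 − 0.2829 = -0.4618 ≈ -0.46
exp(−rT) = exp(−0.021·0.3333) = 0.9930
N(−d₂) = N(0.46) = 0.6772;  N(−d₁) = N(0.18) = 0.5714
P = 430·0.9930·0.6772 − 390·0.5714 = 289.1576 − 222.8460 = 66.3116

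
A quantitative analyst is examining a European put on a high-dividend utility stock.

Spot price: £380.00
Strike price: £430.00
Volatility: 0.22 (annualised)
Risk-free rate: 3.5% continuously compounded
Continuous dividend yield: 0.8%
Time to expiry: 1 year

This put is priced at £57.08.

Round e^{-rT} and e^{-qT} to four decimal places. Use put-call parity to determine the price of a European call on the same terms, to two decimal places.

£18.83

e^(−qT) = e^(−0.008·1) = 0.9920;  e^(−rT) = e^(−0.035·1) = 0.9656
Put-call parity: C − P = S·e^(−qT) − K·e^(−rT) = 380·0.9920 − 430·0.9656 = 376.9600 − 415.2080 = -38.2480
C = P + (C − P) = 57.08 + (-38.2480) = 18.8320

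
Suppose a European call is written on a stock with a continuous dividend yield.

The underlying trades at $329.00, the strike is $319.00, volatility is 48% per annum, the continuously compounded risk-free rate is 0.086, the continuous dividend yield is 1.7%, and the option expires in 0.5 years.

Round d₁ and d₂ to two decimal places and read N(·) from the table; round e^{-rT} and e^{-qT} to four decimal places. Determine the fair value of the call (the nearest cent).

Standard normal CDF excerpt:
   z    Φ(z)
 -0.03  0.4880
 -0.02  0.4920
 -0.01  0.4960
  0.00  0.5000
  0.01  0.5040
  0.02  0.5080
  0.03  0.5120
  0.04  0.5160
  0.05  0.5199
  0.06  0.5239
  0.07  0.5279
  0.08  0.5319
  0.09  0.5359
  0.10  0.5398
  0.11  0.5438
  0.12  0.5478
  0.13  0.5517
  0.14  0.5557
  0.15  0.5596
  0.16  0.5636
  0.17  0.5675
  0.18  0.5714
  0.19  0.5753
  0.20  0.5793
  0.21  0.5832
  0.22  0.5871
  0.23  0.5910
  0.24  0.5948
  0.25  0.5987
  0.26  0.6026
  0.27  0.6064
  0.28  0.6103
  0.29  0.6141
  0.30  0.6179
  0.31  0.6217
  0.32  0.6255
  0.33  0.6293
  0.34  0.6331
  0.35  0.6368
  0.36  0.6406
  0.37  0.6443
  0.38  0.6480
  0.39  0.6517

σ√T = 0.48·√0.5 = 0.3394
d₁ = [ln(329/319) + (0.086 − 0.017 + 0.48²/2)·0.5] / 0.3394 = [0.0309 + 0.0921] / 0.3394 = 0.3623 which rounds to 0.36
d₂ = d₁ − σ√T = 0.3623 − 0.3394 = 0.0229 which rounds to 0.02
e^(−qT) = e^(−0.017·0.5) = 0.9915;  e^(−rT) = e^(−0.086·0.5) = 0.9579
C = 329·0.9915·N(0.36) − 319·0.9579·N(0.02) = 329·0.9915·0.6406 − 319·0.9579·0.5080 = 208.9660 − 155.2296 = 53.7364

$53.74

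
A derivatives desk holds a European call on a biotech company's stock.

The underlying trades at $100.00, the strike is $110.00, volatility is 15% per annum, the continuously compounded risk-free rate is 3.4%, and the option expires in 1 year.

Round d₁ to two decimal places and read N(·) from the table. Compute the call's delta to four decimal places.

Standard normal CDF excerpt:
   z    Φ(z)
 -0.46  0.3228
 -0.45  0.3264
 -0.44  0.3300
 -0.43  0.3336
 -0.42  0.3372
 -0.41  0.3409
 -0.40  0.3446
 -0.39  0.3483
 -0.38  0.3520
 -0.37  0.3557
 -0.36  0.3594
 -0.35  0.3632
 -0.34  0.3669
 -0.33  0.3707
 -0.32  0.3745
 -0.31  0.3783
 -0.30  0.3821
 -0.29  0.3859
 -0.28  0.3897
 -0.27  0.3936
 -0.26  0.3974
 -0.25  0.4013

σ√T = 0.15 × 1.0000 = 0.1500
d₁ = [ln(100/110) + (0.034 + 0.15²/2)·1] / 0.1500 = [-0.0953 + 0.0452] / 0.1500 = -0.3337 which rounds to -0.33
N(d₁) = N(-0.33) = 0.3707
Δ_call = N(d₁) = 0.3707

0.3707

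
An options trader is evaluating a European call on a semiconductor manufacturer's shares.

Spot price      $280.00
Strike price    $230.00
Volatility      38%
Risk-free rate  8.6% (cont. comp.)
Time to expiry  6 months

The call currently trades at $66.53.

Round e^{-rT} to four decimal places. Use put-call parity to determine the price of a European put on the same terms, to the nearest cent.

$6.85

e^(−rT) = e^(−0.086·0.5) = 0.9579
Put-call parity: C − P = S − K·e^(−rT) = 280 − 230·0.9579 = 280 − 220.3170 = 59.6830
P = C − (C − P) = 66.53 − (59.6830) = 6.8470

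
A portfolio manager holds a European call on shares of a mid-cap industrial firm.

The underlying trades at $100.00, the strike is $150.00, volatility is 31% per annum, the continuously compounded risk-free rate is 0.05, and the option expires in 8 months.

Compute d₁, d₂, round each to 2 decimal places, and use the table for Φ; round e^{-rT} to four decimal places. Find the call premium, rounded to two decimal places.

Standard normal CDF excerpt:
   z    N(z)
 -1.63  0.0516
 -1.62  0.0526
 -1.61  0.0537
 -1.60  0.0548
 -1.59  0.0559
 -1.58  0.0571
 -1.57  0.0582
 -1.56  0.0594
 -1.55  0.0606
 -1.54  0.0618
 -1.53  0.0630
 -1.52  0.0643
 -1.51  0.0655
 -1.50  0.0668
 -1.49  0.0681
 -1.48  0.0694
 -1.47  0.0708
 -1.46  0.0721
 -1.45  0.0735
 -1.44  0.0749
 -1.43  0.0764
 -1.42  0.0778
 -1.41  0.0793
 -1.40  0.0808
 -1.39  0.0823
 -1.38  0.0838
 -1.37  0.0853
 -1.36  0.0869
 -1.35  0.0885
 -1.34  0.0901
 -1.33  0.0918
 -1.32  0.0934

σ√T = 0.31 × 0.8165 = 0.2531
d₁ = [ln(100/150) + (0.05 + 0.31²/2)·0.6667] / 0.2531 = [-0.4055 + 0.0654] / 0.2531 = -1.3437 → -1.34
d₂ = d₁ − σ√T = -1.3437 − 0.2531 = -1.5968 → -1.60
exp(−rT) = exp(−0.05·0.6667) = 0.9672
N(d₁) = N(-1.34) = 0.0901;  N(d₂) = N(-1.60) = 0.0548
C = 100·0.0901 − 150·0.9672·0.0548 = 9.0100 − 7.9504 = 1.0596

$1.06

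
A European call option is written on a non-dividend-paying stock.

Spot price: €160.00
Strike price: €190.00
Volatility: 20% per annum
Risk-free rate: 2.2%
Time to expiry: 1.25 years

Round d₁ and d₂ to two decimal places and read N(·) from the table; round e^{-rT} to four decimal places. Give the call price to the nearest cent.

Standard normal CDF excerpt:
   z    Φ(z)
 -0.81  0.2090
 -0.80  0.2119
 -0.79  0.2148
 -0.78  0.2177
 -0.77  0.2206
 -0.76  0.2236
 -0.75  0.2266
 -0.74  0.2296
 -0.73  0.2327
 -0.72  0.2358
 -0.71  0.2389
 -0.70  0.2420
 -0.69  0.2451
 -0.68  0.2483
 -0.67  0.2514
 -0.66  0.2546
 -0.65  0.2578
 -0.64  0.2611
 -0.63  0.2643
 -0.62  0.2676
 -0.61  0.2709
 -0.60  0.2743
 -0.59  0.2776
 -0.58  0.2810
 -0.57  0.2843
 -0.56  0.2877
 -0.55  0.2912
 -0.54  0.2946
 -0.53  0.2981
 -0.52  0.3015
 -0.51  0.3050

€6.36

T = 1.25;  σ√T = 0.2236
d₁ = [ln(160/190) + (0.022 + ½·0.2²)·1.25] / (σ√T) = (-0.1719 + 0.0525) / 0.2236 = -0.5338 which rounds to -0.53
d₂ = -0.5338 − 0.2236 = -0.7574 which rounds to -0.76
e^(−rT) = e^(−0.022·1.25) = 0.9729
C = 160·N(-0.53) − 190·0.9729·N(-0.76) = 160·0.2981 − 190·0.9729·0.2236 = 47.6960 − 41.3327 = 6.3633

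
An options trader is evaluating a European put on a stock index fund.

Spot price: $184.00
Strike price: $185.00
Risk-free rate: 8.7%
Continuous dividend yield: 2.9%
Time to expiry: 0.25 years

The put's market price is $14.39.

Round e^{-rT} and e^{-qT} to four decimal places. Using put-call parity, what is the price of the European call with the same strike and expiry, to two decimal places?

$16.04

e^(−qT) = e^(−0.029·0.25) = 0.9928;  e^(−rT) = e^(−0.087·0.25) = 0.9785
Put-call parity: C − P = S·e^(−qT) − K·e^(−rT) = 184·0.9928 − 185·0.9785 = 182.6752 − 181.0225 = 1.6527
C = P + (C − P) = 14.39 + (1.6527) = 16.0427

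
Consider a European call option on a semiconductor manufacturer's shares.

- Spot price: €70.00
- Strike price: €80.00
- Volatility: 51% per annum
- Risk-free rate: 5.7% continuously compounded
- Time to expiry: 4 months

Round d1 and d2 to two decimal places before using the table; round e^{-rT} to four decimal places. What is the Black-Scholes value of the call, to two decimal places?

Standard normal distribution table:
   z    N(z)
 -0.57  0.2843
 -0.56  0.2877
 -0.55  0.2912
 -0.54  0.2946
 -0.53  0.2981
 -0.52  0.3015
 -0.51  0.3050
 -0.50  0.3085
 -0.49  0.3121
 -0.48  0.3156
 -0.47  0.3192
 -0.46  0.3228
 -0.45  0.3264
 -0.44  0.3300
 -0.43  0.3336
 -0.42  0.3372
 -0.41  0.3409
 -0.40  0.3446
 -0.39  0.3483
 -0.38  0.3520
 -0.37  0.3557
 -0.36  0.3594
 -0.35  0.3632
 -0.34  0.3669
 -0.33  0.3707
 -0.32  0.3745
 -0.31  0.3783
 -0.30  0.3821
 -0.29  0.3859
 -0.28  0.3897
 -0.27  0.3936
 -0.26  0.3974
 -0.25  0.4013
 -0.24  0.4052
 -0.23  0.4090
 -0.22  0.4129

σ√T = 0.51 × 0.5774 = 0.2944
d₁ = [ln(70/80) + (0.057 + 0.51²/2)·0.3333] / 0.2944 = [-0.1335 + 0.0623] / 0.2944 = -0.2417 ⇒ -0.24
d₂ = d₁ − σ√T = -0.2417 − 0.2944 = -0.5362 ⇒ -0.54
exp(−rT) = exp(−0.057·0.3333) = 0.9812
N(d₁) = N(-0.24) = 0.4052;  N(d₂) = N(-0.54) = 0.2946
C = 70·0.4052 − 80·0.9812·0.2946 = 28.3640 − 23.1249 = 5.2391

€5.24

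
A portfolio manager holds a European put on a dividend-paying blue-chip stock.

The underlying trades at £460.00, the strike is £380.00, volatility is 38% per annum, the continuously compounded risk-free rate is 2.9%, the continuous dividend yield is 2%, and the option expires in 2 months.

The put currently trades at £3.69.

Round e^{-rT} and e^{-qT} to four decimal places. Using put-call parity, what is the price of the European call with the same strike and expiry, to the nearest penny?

e^(−qT) = e^(−0.02·0.1667) = 0.9967;  e^(−rT) = e^(−0.029·0.1667) = 0.9952
Put-call parity: C − P = S·e^(−qT) − K·e^(−rT) = 460·0.9967 − 380·0.9952 = 458.4820 − 378.1760 = 80.3060
C = P + (C − P) = 3.69 + (80.3060) = 83.9960

£84.00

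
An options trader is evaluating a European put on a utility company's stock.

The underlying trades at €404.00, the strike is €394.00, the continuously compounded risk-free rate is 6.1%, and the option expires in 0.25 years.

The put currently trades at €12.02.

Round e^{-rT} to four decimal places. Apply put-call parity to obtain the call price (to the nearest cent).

€27.97

exp(−rT) = exp(−0.061·0.25) = 0.9849
Put-call parity: C − P = S − K·e^(−rT) = 404 − 394·0.9849 = 404 − 388.0506 = 15.9494
C = P + (C − P) = 12.02 + (15.9494) = 27.9694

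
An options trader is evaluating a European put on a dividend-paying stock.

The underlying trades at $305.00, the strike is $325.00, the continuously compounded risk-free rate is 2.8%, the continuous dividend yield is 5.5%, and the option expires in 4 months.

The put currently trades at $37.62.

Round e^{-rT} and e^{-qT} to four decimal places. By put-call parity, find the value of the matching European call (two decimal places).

exp(−qT) = exp(−0.055·0.3333) = 0.9818;  exp(−rT) = exp(−0.028·0.3333) = 0.9907
Put-call parity: C − P = S·e^(−qT) − K·e^(−rT) = 305·0.9818 − 325·0.9907 = 299.4490 − 321.9775 = -22.5285
C = P + (C − P) = 37.62 + (-22.5285) = 15.0915

$15.09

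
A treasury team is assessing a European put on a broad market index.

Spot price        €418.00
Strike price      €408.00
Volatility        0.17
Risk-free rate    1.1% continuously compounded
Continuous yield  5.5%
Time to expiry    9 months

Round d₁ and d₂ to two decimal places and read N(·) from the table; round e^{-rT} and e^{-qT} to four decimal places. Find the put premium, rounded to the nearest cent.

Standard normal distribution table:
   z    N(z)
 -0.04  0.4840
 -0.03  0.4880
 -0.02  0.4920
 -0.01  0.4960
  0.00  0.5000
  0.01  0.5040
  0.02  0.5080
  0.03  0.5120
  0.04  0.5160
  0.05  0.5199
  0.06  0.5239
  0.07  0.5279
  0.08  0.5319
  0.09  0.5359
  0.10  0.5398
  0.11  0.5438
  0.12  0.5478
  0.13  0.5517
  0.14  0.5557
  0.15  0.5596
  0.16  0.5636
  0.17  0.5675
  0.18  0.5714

€24.30

σ√T = 0.17 × 0.8660 = 0.1472
ln(S/K) + (r − q + σ²/2)T = ln(418/408) + (0.011 − 0.055 + 0.17²/2)·0.75 = 0.0242 − 0.0222 = 0.0021
d₁ = 0.0021 / 0.1472 = 0.0139 which rounds to 0.01
d₂ = d₁ − σ√T = 0.0139 − 0.1472 = -0.1333 which rounds to -0.13
exp(−qT) = exp(−0.055·0.75) = 0.9596;  exp(−rT) = exp(−0.011·0.75) = 0.9918
N(−d₂) = N(0.13) = 0.5517;  N(−d₁) = N(-0.01) = 0.4960
P = 408·0.9918·0.5517 − 418·0.9596·0.4960 = 223.2478 − 198.9519 = 24.2959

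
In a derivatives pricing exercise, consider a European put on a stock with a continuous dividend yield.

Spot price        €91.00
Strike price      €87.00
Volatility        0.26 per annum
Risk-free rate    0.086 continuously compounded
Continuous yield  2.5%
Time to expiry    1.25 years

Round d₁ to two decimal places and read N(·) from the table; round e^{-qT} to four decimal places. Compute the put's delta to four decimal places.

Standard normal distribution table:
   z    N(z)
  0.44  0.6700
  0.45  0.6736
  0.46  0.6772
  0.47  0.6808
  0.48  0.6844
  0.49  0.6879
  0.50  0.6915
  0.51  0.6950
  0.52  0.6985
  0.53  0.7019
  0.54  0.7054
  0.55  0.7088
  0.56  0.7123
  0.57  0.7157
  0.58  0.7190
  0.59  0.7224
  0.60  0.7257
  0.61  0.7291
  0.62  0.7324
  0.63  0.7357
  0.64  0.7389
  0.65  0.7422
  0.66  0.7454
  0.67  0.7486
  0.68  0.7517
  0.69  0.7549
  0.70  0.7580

σ√T = 0.26 × 1.1180 = 0.2907
ln(S/K) + (r − q + σ²/2)T = ln(91/87) + (0.086 − 0.025 + 0.26²/2)·1.25 = 0.0450 + 0.1185 = 0.1635
d₁ = 0.1635 / 0.2907 = 0.5623 ⇒ 0.56
N(d₁) = N(0.56) = 0.7123
Δ_put = e^(−qT)·(N(d₁) − 1) = 0.9692·(0.7123 − 1) = -0.2788

-0.2788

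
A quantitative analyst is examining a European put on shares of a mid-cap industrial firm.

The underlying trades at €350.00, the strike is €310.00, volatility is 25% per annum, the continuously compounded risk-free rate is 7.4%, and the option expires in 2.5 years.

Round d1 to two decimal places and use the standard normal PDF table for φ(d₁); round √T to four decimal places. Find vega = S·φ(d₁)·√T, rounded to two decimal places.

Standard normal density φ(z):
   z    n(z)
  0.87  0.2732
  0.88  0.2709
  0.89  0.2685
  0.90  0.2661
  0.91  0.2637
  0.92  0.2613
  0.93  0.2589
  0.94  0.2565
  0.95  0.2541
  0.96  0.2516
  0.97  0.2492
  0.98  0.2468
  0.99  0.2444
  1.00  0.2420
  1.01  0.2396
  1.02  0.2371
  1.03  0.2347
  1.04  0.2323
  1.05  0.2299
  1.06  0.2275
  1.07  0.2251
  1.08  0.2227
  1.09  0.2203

137.90

T = 2.5;  σ√T = 0.3953
ln(S/K) + (r + σ²/2)T = ln(350/310) + (0.074 + 0.25²/2)·2.5 = 0.1214 + 0.2631 = 0.3845
d₁ = 0.3845 / 0.3953 = 0.9727 → 0.97
√T = √2.5 = 1.5811
φ(d₁) = φ(0.97) = 0.2492
vega = S·φ(d₁)·√T = 350·0.2492·1.5811 = 137.9035
(Vega is the same for a European call and put with the same parameters.)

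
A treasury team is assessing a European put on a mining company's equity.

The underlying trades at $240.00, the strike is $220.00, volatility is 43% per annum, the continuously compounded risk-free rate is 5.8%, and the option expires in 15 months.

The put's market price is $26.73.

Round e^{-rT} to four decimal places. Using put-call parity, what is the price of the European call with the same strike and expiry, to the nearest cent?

e^(−rT) = e^(−0.058·1.25) = 0.9301
Put-call parity: C − P = S − K·e^(−rT) = 240 − 220·0.9301 = 240 − 204.6220 = 35.3780
C = P + (C − P) = 26.73 + (35.3780) = 62.1080

$62.11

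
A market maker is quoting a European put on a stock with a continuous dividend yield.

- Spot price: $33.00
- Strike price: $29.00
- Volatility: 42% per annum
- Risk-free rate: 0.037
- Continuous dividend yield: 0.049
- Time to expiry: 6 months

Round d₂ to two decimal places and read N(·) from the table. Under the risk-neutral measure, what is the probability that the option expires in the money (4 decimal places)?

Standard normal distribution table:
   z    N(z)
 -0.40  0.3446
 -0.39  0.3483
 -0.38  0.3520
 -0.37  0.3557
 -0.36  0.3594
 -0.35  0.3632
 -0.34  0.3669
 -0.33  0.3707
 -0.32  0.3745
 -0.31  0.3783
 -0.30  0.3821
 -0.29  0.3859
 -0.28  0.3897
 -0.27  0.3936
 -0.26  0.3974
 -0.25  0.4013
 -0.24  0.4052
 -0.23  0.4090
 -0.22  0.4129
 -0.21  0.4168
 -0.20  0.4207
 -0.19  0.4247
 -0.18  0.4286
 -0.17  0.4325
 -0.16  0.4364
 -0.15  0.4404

σ√T = 0.42·√0.5 = 0.2970
d₁ = [ln(33/29) + (0.037 − 0.049 + 0.42²/2)·0.5] / 0.2970 = [0.1292 + 0.0381] / 0.2970 = 0.5634 which rounds to 0.56
d₂ = d₁ − σ√T = 0.5634 − 0.2970 = 0.2664 which rounds to 0.27
Pr(exercise) under Q = N(−d₂) = N(-0.27) = 0.3936

0.3936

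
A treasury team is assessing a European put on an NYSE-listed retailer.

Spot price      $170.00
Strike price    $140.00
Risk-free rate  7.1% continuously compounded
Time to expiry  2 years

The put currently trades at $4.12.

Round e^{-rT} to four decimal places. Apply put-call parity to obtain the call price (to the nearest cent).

$52.66

exp(−rT) = exp(−0.071·2) = 0.8676
Put-call parity: C − P = S − K·e^(−rT) = 170 − 140·0.8676 = 170 − 121.4640 = 48.5360
C = P + (C − P) = 4.12 + (48.5360) = 52.6560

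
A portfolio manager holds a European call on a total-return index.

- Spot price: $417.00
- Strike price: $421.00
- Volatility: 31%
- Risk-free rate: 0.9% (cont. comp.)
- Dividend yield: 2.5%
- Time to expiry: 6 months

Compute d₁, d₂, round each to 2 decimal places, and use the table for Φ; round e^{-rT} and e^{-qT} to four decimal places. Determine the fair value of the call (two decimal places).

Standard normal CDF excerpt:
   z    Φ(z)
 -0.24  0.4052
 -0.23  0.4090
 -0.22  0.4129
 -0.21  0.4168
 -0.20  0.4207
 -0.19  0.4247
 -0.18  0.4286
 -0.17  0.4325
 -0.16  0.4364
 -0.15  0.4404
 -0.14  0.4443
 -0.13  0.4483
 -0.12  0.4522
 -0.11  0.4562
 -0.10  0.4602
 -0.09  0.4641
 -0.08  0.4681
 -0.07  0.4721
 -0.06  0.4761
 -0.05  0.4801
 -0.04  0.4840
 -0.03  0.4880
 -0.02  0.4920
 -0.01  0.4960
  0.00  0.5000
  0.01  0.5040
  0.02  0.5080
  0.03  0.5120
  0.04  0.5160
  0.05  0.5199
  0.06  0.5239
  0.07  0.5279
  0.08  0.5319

T = 0.5;  σ√T = 0.2192
ln(S/K) + (r − q + σ²/2)T = ln(417/421) + (0.009 − 0.025 + 0.31²/2)·0.5 = -0.0095 + 0.0160 = 0.0065
d₁ = 0.0065 / 0.2192 = 0.0296 ≈ 0.03
d₂ = d₁ − σ√T = 0.0296 − 0.2192 = -0.1896 ≈ -0.19
exp(−qT) = exp(−0.025·0.5) = 0.9876;  exp(−rT) = exp(−0.009·0.5) = 0.9955
N(d₁) = N(0.03) = 0.5120;  N(d₂) = N(-0.19) = 0.4247
C = 417·0.9876·0.5120 − 421·0.9955·0.4247 = 210.8566 − 177.9941 = 32.8624

$32.86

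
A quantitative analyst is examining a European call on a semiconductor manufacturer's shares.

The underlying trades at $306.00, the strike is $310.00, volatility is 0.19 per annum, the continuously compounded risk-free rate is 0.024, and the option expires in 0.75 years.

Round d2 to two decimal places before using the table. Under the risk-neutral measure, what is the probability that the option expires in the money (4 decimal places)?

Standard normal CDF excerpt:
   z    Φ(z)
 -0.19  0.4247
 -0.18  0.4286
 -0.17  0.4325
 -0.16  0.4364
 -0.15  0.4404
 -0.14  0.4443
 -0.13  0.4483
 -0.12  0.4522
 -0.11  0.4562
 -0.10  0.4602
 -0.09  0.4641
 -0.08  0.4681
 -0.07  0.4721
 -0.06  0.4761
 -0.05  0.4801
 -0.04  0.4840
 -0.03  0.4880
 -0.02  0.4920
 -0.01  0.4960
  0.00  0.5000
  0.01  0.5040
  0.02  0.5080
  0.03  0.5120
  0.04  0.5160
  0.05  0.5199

0.4801

σ√T = 0.19 × 0.8660 = 0.1645
d₁ = [ln(306/310) + (0.024 + ½·0.19²)·0.75] / (σ√T) = (-0.0130 + 0.0315) / 0.1645 = 0.1127 → 0.11
d₂ = 0.1127 − 0.1645 = -0.0518 → -0.05
Pr(exercise) under Q = N(d₂) = 0.4801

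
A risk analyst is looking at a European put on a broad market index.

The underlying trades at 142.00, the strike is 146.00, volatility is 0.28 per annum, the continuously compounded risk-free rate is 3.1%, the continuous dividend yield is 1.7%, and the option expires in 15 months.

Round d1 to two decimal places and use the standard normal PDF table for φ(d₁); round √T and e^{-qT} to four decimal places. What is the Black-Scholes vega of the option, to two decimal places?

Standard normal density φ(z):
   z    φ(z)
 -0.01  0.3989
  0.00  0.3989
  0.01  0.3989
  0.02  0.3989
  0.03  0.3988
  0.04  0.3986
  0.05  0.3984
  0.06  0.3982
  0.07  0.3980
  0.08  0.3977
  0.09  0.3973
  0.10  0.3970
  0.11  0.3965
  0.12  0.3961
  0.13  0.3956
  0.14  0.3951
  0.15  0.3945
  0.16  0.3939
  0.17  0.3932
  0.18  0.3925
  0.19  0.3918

σ√T = 0.28 × 1.1180 = 0.3130
d₁ = [ln(142/146) + (0.031 − 0.017 + 0.28²/2)·1.25] / 0.3130 = [-0.0278 + 0.0665] / 0.3130 = 0.1237 which rounds to 0.12
√T = √1.25 = 1.1180
φ(d₁) = φ(0.12) = 0.3961
exp(−qT) = exp(−0.017·1.25) = 0.9790
vega = S·exp(−qT)·φ(d₁)·√T = 142·0.9790·0.3961·1.1180 = 61.5627
(Call and put vega coincide under Black-Scholes.)

61.56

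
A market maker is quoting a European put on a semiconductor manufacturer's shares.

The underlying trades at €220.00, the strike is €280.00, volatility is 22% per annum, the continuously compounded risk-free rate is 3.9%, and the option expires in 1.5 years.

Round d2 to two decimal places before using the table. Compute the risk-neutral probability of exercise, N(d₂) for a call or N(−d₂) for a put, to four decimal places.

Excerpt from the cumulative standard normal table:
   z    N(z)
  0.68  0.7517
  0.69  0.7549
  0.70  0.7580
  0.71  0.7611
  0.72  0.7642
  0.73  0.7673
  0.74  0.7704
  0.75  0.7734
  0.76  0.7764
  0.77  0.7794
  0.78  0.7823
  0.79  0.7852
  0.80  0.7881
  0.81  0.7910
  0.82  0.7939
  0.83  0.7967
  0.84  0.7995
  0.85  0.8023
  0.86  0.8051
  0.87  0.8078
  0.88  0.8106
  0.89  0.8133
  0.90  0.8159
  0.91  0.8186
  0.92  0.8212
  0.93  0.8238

T = 1.5;  σ√T = 0.2694
d₁ = [ln(220/280) + (0.039 + 0.22²/2)·1.5] / 0.2694 = [-0.2412 + 0.0948] / 0.2694 = -0.5432 which rounds to -0.54
d₂ = d₁ − σ√T = -0.5432 − 0.2694 = -0.8126 which rounds to -0.81
Pr(exercise) under Q = N(−d₂) = N(0.81) = 0.7910

0.7910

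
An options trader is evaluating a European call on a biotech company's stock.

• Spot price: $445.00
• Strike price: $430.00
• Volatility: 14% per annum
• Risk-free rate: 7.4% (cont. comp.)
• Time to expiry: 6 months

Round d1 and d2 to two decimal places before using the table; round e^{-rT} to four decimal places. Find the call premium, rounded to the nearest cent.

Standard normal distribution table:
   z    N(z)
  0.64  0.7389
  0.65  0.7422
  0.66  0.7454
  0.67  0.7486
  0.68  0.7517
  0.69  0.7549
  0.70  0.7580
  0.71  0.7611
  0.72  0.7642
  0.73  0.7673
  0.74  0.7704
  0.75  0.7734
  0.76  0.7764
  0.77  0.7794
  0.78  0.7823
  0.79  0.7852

$36.62

σ√T = 0.14 × 0.7071 = 0.0990
d₁ = [ln(445/430) + (0.074 + ½·0.14²)·0.5] / (σ√T) = (0.0343 + 0.0419) / 0.0990 = 0.7696 → 0.77
d₂ = 0.7696 − 0.0990 = 0.6706 → 0.67
exp(−rT) = exp(−0.074·0.5) = 0.9637
N(d₁) = N(0.77) = 0.7794;  N(d₂) = N(0.67) = 0.7486
C = 445·0.7794 − 430·0.9637·0.7486 = 346.8330 − 310.2131 = 36.6199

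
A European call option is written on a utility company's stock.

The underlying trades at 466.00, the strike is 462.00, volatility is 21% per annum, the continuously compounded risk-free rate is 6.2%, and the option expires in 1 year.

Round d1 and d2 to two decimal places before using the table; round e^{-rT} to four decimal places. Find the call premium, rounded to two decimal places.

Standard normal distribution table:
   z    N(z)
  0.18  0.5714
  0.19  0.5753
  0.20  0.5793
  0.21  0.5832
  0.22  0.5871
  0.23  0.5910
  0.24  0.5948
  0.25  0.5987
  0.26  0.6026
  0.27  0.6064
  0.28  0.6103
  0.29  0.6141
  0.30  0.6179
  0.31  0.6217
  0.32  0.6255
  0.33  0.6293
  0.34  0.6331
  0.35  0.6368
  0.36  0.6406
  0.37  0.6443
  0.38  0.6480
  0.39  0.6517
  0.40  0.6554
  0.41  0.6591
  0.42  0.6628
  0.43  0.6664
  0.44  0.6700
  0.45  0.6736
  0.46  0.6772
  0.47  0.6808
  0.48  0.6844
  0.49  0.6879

55.59

σ√T = 0.21 × 1.0000 = 0.2100
ln(S/K) + (r + σ²/2)T = ln(466/462) + (0.062 + 0.21²/2)·1 = 0.0086 + 0.0840 = 0.0927
d₁ = 0.0927 / 0.2100 = 0.4413 ≈ 0.44
d₂ = d₁ − σ√T = 0.4413 − 0.2100 = 0.2313 ≈ 0.23
e^(−rT) = e^(−0.062·1) = 0.9399
N(d₁) = N(0.44) = 0.6700;  N(d₂) = N(0.23) = 0.5910
C = 466·0.6700 − 462·0.9399·0.5910 = 312.2200 − 256.6322 = 55.5878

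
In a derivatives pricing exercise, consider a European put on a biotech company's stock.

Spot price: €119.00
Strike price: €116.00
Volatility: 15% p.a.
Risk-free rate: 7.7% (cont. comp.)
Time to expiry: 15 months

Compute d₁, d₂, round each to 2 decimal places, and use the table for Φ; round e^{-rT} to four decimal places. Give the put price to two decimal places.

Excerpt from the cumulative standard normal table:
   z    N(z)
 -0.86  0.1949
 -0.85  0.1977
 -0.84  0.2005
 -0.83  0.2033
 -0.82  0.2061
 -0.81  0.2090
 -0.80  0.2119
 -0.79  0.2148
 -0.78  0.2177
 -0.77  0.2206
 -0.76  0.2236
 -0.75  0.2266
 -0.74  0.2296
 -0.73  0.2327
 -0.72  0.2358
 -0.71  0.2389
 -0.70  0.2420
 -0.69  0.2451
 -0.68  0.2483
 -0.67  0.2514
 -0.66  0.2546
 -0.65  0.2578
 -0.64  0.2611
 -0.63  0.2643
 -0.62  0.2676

€2.64

σ√T = 0.15·√1.25 = 0.1677
d₁ = [ln(119/116) + (0.077 + 0.15²/2)·1.25] / 0.1677 = [0.0255 + 0.1103] / 0.1677 = 0.8100 ≈ 0.81
d₂ = d₁ − σ√T = 0.8100 − 0.1677 = 0.6423 ≈ 0.64
e^(−rT) = e^(−0.077·1.25) = 0.9082
N(−d₂) = N(-0.64) = 0.2611;  N(−d₁) = N(-0.81) = 0.2090
P = 116·0.9082·0.2611 − 119·0.2090 = 27.5072 − 24.8710 = 2.6362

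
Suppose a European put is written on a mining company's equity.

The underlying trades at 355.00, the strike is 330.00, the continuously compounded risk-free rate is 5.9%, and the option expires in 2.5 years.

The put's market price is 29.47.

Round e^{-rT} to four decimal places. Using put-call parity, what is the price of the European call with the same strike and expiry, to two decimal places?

99.71

e^(−rT) = e^(−0.059·2.5) = 0.8629
Put-call parity: C − P = S − K·e^(−rT) = 355 − 330·0.8629 = 355 − 284.7570 = 70.2430
C = P + (C − P) = 29.47 + (70.2430) = 99.7130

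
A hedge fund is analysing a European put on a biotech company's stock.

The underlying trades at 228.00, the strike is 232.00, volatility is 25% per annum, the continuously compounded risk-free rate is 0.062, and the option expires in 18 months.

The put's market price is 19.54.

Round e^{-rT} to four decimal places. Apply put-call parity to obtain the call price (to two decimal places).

36.14

e^(−rT) = e^(−0.062·1.5) = 0.9112
Put-call parity: C − P = S − K·e^(−rT) = 228 − 232·0.9112 = 228 − 211.3984 = 16.6016
C = P + (C − P) = 19.54 + (16.6016) = 36.1416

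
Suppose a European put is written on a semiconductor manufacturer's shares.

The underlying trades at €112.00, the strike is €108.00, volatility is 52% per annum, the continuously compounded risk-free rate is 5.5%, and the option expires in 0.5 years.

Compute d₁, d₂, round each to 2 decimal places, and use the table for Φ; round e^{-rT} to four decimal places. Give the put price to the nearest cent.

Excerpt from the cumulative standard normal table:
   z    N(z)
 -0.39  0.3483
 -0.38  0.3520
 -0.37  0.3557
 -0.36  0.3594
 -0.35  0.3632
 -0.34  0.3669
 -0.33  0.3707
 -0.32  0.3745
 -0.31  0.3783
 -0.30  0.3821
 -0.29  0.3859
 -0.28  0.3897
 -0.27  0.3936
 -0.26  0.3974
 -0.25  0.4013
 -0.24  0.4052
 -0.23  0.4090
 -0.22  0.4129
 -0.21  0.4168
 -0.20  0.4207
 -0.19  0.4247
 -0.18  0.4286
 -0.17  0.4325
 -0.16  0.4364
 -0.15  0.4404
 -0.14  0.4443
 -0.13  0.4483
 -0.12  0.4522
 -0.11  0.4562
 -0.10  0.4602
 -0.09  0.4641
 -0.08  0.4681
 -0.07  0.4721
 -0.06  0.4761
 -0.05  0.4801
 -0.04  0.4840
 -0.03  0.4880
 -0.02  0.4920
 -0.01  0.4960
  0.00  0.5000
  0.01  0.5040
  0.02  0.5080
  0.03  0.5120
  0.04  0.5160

σ√T = 0.52·√0.5 = 0.3677
ln(S/K) + (r + σ²/2)T = ln(112/108) + (0.055 + 0.52²/2)·0.5 = 0.0364 + 0.0951 = 0.1315
d₁ = 0.1315 / 0.3677 = 0.3575 which rounds to 0.36
d₂ = d₁ − σ√T = 0.3575 − 0.3677 = -0.0102 which rounds to -0.01
exp(−rT) = exp(−0.055·0.5) = 0.9729
P = 108·0.9729·N(0.01) − 112·N(-0.36) = 108·0.9729·0.5040 − 112·0.3594 = 52.9569 − 40.2528 = 12.7041

€12.70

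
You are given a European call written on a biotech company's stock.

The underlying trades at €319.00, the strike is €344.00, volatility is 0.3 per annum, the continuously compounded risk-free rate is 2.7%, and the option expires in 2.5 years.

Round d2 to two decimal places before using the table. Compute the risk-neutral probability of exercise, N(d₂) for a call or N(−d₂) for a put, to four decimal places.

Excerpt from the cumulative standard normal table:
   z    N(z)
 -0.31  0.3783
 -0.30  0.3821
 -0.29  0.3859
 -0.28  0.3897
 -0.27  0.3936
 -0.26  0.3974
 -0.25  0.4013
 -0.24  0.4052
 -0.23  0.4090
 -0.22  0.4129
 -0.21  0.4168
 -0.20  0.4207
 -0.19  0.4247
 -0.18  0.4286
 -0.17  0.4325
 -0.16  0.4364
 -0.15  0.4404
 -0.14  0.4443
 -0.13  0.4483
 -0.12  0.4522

σ√T = 0.3 × 1.5811 = 0.4743
d₁ = [ln(319/344) + (0.027 + ½·0.3²)·2.5] / (σ√T) = (-0.0755 + 0.1800) / 0.4743 = 0.2204 → 0.22
d₂ = 0.2204 − 0.4743 = -0.2539 → -0.25
Risk-neutral Pr[S_T > K] = N(d₂) = N(-0.25) = 0.4013

0.4013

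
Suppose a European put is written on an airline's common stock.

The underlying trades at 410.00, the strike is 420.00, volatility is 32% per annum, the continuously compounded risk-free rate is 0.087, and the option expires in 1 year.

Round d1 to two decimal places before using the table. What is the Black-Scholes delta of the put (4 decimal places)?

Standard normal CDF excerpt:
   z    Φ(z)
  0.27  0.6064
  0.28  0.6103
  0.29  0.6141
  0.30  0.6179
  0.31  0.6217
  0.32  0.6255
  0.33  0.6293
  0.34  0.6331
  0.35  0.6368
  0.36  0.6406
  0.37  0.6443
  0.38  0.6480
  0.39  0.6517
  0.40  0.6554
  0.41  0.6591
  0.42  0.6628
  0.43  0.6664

σ√T = 0.32·√1 = 0.3200
ln(S/K) + (r + σ²/2)T = ln(410/420) + (0.087 + 0.32²/2)·1 = -0.0241 + 0.1382 = 0.1141
d₁ = 0.1141 / 0.3200 = 0.3566 ⇒ 0.36
N(d₁) = N(0.36) = 0.6406
Δ_put = N(d₁) − 1 = 0.6406 − 1 = -0.3594

-0.3594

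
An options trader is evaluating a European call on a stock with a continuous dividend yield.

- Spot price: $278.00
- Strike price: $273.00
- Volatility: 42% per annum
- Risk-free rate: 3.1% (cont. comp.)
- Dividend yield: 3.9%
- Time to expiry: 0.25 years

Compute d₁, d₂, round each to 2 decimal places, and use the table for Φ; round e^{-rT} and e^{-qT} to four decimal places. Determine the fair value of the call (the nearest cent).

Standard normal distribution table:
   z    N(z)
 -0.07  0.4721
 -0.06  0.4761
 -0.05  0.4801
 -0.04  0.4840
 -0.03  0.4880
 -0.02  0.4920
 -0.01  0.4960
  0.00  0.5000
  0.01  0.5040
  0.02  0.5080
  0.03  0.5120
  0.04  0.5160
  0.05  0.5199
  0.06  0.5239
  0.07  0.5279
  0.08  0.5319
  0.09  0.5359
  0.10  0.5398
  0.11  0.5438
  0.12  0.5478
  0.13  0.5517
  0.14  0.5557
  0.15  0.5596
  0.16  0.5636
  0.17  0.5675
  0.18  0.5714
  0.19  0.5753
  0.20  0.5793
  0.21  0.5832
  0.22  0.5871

$25.11

σ√T = 0.42·√0.25 = 0.2100
d₁ = [ln(278/273) + (0.031 − 0.039 + 0.42²/2)·0.25] / 0.2100 = [0.0181 + 0.0200] / 0.2100 = 0.1819 which rounds to 0.18
d₂ = d₁ − σ√T = 0.1819 − 0.2100 = -0.0281 which rounds to -0.03
e^(−qT) = e^(−0.039·0.25) = 0.9903;  e^(−rT) = e^(−0.031·0.25) = 0.9923
N(d₁) = N(0.18) = 0.5714;  N(d₂) = N(-0.03) = 0.4880
C = 278·0.9903·0.5714 − 273·0.9923·0.4880 = 157.3084 − 132.1982 = 25.1102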